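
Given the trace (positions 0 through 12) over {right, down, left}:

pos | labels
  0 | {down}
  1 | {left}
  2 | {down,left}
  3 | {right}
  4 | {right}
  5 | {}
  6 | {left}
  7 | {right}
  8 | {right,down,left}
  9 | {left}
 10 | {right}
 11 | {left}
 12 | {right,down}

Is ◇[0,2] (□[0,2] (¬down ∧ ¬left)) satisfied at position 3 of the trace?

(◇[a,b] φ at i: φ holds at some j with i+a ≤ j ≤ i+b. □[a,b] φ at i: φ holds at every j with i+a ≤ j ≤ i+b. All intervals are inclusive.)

Check □[0,2] (¬down ∧ ¬left) at each j in [3,5]:
  j=3: holds on [3,5]
  j=4: fails at 6
  j=5: fails at 6
Found at j=3 → formula holds.

True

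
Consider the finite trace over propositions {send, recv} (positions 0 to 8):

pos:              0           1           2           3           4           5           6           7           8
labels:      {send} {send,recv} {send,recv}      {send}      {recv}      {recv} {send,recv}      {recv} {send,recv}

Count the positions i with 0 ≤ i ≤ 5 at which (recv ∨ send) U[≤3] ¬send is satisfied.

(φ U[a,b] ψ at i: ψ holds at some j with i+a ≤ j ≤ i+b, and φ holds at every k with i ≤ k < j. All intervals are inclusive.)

Evaluate at each i in [0,5]:
  i=0: ✗ (no rhs in [0,3])
  i=1: ✓ (rhs at j=4; lhs holds on [1,3])
  i=2: ✓ (rhs at j=4; lhs holds on [2,3])
  i=3: ✓ (rhs at j=4; lhs holds on [3,3])
  i=4: ✓ (rhs at j=4)
  i=5: ✓ (rhs at j=5)
Positions where it holds: {1, 2, 3, 4, 5} → 5.

5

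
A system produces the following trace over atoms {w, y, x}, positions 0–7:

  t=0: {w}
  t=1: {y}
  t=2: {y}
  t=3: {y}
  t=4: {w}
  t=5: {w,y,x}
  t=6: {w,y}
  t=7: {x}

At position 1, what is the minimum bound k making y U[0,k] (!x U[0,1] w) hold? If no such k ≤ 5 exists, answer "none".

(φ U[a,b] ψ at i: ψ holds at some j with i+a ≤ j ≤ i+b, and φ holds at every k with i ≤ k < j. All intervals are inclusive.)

Need earliest j ≥ 1 with (!x U[0,1] w), and y at every k in [1,j-1].
  j=1: rhs fails.
  j=2: rhs fails.
  j=3: rhs holds; lhs holds on [1,2]. k = 2.

2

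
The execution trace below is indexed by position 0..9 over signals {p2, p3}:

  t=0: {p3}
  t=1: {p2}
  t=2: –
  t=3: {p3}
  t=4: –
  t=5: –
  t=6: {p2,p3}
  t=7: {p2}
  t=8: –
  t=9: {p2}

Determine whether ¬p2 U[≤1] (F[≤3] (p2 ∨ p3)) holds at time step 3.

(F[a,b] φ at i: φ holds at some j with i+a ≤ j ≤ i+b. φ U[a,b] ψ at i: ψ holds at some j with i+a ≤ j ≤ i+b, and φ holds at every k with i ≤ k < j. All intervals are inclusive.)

Yes

Need some j in [3,4] with F[≤3] (p2 ∨ p3), and ¬p2 at every k in [3,j-1].
  j=3: F[≤3] (p2 ∨ p3) holds; no prefix to check → satisfied.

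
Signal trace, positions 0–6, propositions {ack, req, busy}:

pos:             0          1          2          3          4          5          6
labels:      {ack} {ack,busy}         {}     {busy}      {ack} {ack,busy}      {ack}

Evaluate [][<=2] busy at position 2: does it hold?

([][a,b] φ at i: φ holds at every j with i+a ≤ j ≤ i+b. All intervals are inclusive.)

Check busy at every j in [2,4]:
  j=2: false
  j=3: true
  j=4: false
Fails at j=2 → formula fails.

No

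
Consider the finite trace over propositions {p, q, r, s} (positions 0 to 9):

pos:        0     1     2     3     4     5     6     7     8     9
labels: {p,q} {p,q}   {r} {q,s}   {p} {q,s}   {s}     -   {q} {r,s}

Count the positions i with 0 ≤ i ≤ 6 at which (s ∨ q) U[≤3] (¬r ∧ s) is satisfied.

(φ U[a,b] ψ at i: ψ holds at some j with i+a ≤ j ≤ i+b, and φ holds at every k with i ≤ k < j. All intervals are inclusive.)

3

Evaluate at each i in [0,6]:
  i=0: ✗ (lhs fails at k=2 before rhs at j=3)
  i=1: ✗ (lhs fails at k=2 before rhs at j=3)
  i=2: ✗ (lhs fails at k=2 before rhs at j=3)
  i=3: ✓ (rhs at j=3)
  i=4: ✗ (lhs fails at k=4 before rhs at j=5)
  i=5: ✓ (rhs at j=5)
  i=6: ✓ (rhs at j=6)
Positions where it holds: {3, 5, 6} → 3.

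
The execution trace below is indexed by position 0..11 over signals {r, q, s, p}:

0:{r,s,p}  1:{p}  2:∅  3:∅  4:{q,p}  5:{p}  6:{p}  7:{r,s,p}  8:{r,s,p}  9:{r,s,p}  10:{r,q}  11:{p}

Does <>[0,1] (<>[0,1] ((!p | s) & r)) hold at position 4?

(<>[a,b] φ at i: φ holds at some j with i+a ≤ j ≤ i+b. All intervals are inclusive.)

No

Check <>[0,1] ((!p | s) & r) at each j in [4,5]:
  j=4: fails (none in [4,5])
  j=5: fails (none in [5,6])
No position in the window satisfies it → formula fails.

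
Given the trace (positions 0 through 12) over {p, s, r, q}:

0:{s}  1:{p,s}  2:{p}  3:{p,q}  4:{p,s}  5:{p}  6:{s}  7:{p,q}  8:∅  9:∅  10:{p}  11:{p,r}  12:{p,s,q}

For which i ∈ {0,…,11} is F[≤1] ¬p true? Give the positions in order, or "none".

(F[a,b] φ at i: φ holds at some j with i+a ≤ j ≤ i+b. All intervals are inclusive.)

Evaluate at each i in [0,11]:
  i=0: ✓ (witness j=0)
  i=1: ✗ (none in [1,2])
  i=2: ✗ (none in [2,3])
  i=3: ✗ (none in [3,4])
  i=4: ✗ (none in [4,5])
  i=5: ✓ (witness j=6)
  i=6: ✓ (witness j=6)
  i=7: ✓ (witness j=8)
  i=8: ✓ (witness j=8)
  i=9: ✓ (witness j=9)
  i=10: ✗ (none in [10,11])
  i=11: ✗ (none in [11,12])

0, 5, 6, 7, 8, 9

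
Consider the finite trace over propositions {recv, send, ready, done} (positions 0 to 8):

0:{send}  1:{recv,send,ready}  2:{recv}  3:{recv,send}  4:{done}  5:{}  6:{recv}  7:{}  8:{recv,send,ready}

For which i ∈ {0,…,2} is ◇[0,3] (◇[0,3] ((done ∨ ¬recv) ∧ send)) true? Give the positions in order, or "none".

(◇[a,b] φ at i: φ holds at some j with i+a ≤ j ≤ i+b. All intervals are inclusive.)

Evaluate at each i in [0,2]:
  i=0: ✓ (witness j=0)
  i=1: ✗ (none in [1,4])
  i=2: ✗ (none in [2,5])

0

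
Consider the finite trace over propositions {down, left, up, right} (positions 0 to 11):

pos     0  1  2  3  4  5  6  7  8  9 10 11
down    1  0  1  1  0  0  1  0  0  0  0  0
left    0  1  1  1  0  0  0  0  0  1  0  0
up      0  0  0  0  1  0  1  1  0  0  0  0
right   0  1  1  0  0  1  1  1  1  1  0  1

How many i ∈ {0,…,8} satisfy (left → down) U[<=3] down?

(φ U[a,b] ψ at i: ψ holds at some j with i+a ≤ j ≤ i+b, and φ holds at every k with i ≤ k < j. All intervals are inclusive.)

Evaluate at each i in [0,8]:
  i=0: ✓ (rhs at j=0)
  i=1: ✗ (lhs fails at k=1 before rhs at j=2)
  i=2: ✓ (rhs at j=2)
  i=3: ✓ (rhs at j=3)
  i=4: ✓ (rhs at j=6; lhs holds on [4,5])
  i=5: ✓ (rhs at j=6; lhs holds on [5,5])
  i=6: ✓ (rhs at j=6)
  i=7: ✗ (no rhs in [7,10])
  i=8: ✗ (no rhs in [8,11])
Positions where it holds: {0, 2, 3, 4, 5, 6} → 6.

6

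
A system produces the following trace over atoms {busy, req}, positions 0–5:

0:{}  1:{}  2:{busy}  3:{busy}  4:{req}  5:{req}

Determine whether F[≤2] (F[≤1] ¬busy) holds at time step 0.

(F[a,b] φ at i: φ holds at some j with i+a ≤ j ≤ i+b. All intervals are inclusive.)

True

Check F[≤1] ¬busy at each j in [0,2]:
  j=0: holds (witness at 0)
  j=1: holds (witness at 1)
  j=2: fails (none in [2,3])
Found at j=0 → formula holds.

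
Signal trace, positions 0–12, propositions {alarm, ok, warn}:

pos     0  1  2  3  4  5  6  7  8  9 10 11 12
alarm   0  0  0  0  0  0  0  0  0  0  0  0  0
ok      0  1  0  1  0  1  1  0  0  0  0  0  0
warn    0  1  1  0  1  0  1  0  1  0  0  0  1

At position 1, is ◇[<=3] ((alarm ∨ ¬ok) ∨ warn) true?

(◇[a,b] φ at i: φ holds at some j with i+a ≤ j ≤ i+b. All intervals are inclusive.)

Check ((alarm ∨ ¬ok) ∨ warn) at each j in [1,4]:
  j=1: true
  j=2: true
  j=3: false
  j=4: true
Found at j=1 → formula holds.

Yes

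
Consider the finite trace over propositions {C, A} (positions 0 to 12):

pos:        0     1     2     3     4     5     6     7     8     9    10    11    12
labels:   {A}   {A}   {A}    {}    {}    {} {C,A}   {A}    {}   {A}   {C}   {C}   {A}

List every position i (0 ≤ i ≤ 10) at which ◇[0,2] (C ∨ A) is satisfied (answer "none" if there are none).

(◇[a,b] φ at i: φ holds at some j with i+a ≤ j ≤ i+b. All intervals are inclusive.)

0, 1, 2, 4, 5, 6, 7, 8, 9, 10

Evaluate at each i in [0,10]:
  i=0: ✓ (witness j=0)
  i=1: ✓ (witness j=1)
  i=2: ✓ (witness j=2)
  i=3: ✗ (none in [3,5])
  i=4: ✓ (witness j=6)
  i=5: ✓ (witness j=6)
  i=6: ✓ (witness j=6)
  i=7: ✓ (witness j=7)
  i=8: ✓ (witness j=9)
  i=9: ✓ (witness j=9)
  i=10: ✓ (witness j=10)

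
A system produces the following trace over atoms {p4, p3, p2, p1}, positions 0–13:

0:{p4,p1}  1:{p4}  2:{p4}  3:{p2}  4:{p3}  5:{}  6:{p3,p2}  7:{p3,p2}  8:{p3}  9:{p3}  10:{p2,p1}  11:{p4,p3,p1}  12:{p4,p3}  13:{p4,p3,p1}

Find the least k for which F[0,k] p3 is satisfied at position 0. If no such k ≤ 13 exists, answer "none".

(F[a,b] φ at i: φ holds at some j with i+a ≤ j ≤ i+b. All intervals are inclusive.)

4

Scan j = 0,1,… for p3:
  j=0: fails
  j=1: fails
  j=2: fails
  j=3: fails
  j=4: holds
First hit at j=4, so smallest k = 4-0 = 4.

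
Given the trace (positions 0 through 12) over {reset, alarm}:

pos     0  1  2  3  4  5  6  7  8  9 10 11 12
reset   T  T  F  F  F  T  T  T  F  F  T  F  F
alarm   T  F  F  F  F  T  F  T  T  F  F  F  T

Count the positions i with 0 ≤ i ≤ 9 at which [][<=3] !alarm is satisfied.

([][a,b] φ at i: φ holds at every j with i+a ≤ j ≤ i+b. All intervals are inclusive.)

1

Evaluate at each i in [0,9]:
  i=0: ✗ (fails at j=0)
  i=1: ✓ (all of [1,4])
  i=2: ✗ (fails at j=5)
  i=3: ✗ (fails at j=5)
  i=4: ✗ (fails at j=5)
  i=5: ✗ (fails at j=5)
  i=6: ✗ (fails at j=7)
  i=7: ✗ (fails at j=7)
  i=8: ✗ (fails at j=8)
  i=9: ✗ (fails at j=12)
Positions where it holds: {1} → 1.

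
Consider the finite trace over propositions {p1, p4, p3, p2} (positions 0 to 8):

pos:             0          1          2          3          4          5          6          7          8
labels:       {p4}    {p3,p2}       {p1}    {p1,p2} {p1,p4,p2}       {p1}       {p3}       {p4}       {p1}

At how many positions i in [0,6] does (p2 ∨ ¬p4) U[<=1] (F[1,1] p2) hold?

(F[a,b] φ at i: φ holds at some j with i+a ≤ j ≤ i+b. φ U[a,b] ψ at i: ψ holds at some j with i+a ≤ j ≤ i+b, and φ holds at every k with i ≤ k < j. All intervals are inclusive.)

Evaluate at each i in [0,6]:
  i=0: ✓ (rhs at j=0)
  i=1: ✓ (rhs at j=2; lhs holds on [1,1])
  i=2: ✓ (rhs at j=2)
  i=3: ✓ (rhs at j=3)
  i=4: ✗ (no rhs in [4,5])
  i=5: ✗ (no rhs in [5,6])
  i=6: ✗ (no rhs in [6,7])
Positions where it holds: {0, 1, 2, 3} → 4.

4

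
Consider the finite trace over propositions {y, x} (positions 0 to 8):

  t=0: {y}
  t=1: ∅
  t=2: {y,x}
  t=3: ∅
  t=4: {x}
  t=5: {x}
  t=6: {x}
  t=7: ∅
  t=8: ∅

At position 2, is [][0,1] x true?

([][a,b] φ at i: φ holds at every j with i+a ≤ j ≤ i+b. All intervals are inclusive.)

Check x at every j in [2,3]:
  j=2: true
  j=3: false
Fails at j=3 → formula fails.

False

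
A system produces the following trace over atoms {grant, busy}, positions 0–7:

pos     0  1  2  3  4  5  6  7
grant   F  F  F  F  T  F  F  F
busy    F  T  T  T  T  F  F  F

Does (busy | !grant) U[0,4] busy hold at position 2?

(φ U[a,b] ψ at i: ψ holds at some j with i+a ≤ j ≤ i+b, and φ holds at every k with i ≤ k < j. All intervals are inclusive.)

Need some j in [2,6] with busy, and (busy | !grant) at every k in [2,j-1].
  j=2: busy holds; no prefix to check → satisfied.

Yes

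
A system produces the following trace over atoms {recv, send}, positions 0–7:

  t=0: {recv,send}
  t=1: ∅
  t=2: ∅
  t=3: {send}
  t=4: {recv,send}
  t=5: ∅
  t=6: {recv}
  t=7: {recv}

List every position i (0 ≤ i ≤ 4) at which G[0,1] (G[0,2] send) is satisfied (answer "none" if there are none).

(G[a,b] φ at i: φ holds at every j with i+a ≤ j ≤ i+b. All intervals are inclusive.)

Evaluate at each i in [0,4]:
  i=0: ✗ (fails at j=0)
  i=1: ✗ (fails at j=1)
  i=2: ✗ (fails at j=2)
  i=3: ✗ (fails at j=3)
  i=4: ✗ (fails at j=4)

none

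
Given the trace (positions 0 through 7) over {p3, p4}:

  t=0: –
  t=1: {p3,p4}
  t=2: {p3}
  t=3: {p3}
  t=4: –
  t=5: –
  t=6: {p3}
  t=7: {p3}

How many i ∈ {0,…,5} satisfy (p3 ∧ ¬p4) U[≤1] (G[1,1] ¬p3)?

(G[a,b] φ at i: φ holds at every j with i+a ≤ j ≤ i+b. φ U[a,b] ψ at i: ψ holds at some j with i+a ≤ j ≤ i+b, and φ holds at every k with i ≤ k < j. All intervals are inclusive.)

Evaluate at each i in [0,5]:
  i=0: ✗ (no rhs in [0,1])
  i=1: ✗ (no rhs in [1,2])
  i=2: ✓ (rhs at j=3; lhs holds on [2,2])
  i=3: ✓ (rhs at j=3)
  i=4: ✓ (rhs at j=4)
  i=5: ✗ (no rhs in [5,6])
Positions where it holds: {2, 3, 4} → 3.

3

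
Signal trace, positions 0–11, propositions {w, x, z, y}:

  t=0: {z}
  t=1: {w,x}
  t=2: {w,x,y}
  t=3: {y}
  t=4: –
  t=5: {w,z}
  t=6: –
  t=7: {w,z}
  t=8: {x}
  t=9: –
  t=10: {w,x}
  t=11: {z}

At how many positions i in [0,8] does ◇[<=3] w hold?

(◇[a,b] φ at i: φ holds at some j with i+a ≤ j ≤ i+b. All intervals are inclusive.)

9

Evaluate at each i in [0,8]:
  i=0: ✓ (witness j=1)
  i=1: ✓ (witness j=1)
  i=2: ✓ (witness j=2)
  i=3: ✓ (witness j=5)
  i=4: ✓ (witness j=5)
  i=5: ✓ (witness j=5)
  i=6: ✓ (witness j=7)
  i=7: ✓ (witness j=7)
  i=8: ✓ (witness j=10)
Positions where it holds: {0, 1, 2, 3, 4, 5, 6, 7, 8} → 9.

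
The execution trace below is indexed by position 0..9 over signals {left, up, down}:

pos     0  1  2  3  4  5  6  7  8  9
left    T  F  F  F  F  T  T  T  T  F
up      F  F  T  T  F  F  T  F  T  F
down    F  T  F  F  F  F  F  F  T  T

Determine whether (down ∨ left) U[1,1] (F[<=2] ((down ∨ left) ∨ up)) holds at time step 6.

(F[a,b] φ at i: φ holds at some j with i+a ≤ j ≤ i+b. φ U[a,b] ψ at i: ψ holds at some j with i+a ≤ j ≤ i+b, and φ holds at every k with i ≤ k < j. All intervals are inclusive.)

Holds

Need some j in [7,7] with F[<=2] ((down ∨ left) ∨ up), and (down ∨ left) at every k in [6,j-1].
  j=7: F[<=2] ((down ∨ left) ∨ up) holds; (down ∨ left) holds at every k in [6,6] → satisfied.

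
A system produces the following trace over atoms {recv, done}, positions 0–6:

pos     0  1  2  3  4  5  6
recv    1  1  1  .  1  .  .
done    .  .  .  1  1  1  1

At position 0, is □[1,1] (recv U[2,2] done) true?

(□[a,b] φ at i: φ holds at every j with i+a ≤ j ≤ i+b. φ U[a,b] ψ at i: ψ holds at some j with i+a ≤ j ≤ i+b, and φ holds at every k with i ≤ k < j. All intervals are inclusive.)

Check (recv U[2,2] done) at every j in [1,1]:
  j=1: holds
All positions satisfy it → formula holds.

True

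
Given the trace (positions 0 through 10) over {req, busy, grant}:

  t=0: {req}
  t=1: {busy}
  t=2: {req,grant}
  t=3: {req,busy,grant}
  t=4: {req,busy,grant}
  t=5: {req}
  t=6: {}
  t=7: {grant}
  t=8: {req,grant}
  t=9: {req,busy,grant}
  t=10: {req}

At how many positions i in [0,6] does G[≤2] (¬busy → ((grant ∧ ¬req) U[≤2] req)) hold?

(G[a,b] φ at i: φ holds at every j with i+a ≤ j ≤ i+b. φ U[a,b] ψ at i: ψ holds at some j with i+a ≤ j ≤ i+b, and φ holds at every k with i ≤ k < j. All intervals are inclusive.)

Evaluate at each i in [0,6]:
  i=0: ✓ (all of [0,2])
  i=1: ✓ (all of [1,3])
  i=2: ✓ (all of [2,4])
  i=3: ✓ (all of [3,5])
  i=4: ✗ (fails at j=6)
  i=5: ✗ (fails at j=6)
  i=6: ✗ (fails at j=6)
Positions where it holds: {0, 1, 2, 3} → 4.

4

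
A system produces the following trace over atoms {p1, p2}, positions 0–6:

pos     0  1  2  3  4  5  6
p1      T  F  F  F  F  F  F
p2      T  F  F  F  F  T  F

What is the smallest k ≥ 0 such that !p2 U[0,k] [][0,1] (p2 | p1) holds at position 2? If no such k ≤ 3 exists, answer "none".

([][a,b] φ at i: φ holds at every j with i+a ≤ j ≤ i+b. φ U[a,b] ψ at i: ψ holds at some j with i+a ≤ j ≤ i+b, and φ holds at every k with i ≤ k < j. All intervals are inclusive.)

none

Need earliest j ≥ 2 with [][0,1] (p2 | p1), and !p2 at every k in [2,j-1].
  j=2: rhs fails.
  j=3: rhs fails.
  j=4: rhs fails.
  j=5: rhs fails.
No witness within the range → none.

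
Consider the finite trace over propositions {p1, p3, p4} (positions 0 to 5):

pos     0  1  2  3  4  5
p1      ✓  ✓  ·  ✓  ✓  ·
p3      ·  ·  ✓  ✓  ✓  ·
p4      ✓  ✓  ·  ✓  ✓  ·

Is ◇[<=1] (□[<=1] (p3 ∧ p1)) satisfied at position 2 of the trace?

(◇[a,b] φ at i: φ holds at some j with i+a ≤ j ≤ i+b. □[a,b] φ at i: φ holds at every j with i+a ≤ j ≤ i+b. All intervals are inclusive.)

Check □[<=1] (p3 ∧ p1) at each j in [2,3]:
  j=2: fails at 2
  j=3: holds on [3,4]
Found at j=3 → formula holds.

True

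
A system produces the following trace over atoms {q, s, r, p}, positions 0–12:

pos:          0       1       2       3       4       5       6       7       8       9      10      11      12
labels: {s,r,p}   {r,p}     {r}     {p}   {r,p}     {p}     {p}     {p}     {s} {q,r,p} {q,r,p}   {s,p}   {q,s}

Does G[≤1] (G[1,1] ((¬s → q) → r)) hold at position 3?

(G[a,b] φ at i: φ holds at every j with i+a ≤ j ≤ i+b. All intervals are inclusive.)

Holds

Check G[1,1] ((¬s → q) → r) at every j in [3,4]:
  j=3: holds on [4,4]
  j=4: holds on [5,5]
All positions satisfy it → formula holds.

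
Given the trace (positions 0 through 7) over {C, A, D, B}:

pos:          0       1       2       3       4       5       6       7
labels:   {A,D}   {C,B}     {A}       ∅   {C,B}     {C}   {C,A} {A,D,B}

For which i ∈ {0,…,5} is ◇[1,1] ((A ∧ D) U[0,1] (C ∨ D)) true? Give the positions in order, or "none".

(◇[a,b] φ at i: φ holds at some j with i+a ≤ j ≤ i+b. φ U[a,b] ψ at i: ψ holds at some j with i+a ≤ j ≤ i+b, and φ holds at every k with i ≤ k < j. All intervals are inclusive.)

0, 3, 4, 5

Evaluate at each i in [0,5]:
  i=0: ✓ (witness j=1)
  i=1: ✗ (none in [2,2])
  i=2: ✗ (none in [3,3])
  i=3: ✓ (witness j=4)
  i=4: ✓ (witness j=5)
  i=5: ✓ (witness j=6)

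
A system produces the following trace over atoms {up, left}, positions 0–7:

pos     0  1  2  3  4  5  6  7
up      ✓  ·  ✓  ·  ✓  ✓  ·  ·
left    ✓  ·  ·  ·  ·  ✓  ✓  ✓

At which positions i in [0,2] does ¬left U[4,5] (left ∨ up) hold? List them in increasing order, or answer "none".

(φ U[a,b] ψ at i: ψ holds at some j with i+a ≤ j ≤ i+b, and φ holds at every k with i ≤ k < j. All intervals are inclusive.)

Evaluate at each i in [0,2]:
  i=0: ✗ (lhs fails at k=0 before rhs at j=4)
  i=1: ✓ (rhs at j=5; lhs holds on [1,4])
  i=2: ✗ (lhs fails at k=5 before rhs at j=6)

1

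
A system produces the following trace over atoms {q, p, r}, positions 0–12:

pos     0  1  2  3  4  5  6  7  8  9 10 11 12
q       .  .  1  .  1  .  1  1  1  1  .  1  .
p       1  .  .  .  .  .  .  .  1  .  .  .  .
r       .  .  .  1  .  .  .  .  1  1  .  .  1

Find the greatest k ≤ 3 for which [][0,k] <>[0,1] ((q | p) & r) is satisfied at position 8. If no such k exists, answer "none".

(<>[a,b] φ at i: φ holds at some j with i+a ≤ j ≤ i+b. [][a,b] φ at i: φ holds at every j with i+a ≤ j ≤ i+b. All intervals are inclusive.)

1

<>[0,1] ((q | p) & r) must hold from j=8 onward; find where it first fails.
  j=8: holds
  j=9: holds
  j=10: fails
Holds on [8,9], so largest k = 1.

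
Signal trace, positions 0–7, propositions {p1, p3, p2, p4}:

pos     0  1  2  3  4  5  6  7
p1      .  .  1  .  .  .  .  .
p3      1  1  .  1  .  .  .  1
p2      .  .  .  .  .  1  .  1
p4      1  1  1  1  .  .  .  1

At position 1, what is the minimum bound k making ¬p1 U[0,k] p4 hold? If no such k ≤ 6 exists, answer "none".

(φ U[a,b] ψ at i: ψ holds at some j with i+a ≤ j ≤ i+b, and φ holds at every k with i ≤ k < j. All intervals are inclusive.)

Need earliest j ≥ 1 with p4, and ¬p1 at every k in [1,j-1].
  j=1: rhs holds (empty prefix). k = 0.

0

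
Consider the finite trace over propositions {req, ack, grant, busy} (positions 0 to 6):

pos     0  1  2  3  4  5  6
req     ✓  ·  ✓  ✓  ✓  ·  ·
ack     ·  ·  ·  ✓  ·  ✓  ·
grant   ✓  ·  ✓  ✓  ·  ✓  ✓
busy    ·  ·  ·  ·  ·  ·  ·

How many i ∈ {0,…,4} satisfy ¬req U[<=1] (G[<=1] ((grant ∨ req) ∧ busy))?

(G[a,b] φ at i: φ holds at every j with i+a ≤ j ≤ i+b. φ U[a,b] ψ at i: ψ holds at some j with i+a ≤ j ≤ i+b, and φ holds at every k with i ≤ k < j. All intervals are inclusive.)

0

Evaluate at each i in [0,4]:
  i=0: ✗ (no rhs in [0,1])
  i=1: ✗ (no rhs in [1,2])
  i=2: ✗ (no rhs in [2,3])
  i=3: ✗ (no rhs in [3,4])
  i=4: ✗ (no rhs in [4,5])
Positions where it holds: {} → 0.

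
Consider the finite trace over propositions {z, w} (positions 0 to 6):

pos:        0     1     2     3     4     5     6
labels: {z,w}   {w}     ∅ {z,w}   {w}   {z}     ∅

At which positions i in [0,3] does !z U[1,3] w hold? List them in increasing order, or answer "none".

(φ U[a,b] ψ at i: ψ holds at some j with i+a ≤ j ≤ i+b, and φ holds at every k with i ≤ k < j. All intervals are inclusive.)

1, 2

Evaluate at each i in [0,3]:
  i=0: ✗ (lhs fails at k=0 before rhs at j=1)
  i=1: ✓ (rhs at j=3; lhs holds on [1,2])
  i=2: ✓ (rhs at j=3; lhs holds on [2,2])
  i=3: ✗ (lhs fails at k=3 before rhs at j=4)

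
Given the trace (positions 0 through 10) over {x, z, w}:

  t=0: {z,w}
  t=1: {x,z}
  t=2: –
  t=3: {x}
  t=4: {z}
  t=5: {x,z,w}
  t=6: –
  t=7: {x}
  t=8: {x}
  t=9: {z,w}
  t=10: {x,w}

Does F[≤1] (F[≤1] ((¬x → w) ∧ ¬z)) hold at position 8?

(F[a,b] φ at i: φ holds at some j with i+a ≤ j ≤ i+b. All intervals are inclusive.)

Yes

Check F[≤1] ((¬x → w) ∧ ¬z) at each j in [8,9]:
  j=8: holds (witness at 8)
  j=9: holds (witness at 10)
Found at j=8 → formula holds.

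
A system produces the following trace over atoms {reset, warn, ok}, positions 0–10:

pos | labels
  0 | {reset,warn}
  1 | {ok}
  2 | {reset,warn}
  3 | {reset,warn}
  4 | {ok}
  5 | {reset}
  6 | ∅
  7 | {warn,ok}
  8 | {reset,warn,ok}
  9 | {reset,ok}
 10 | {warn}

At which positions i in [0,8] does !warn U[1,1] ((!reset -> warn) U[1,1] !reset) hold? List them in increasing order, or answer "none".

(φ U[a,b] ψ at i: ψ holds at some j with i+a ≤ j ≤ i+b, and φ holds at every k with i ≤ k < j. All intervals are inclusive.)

Evaluate at each i in [0,8]:
  i=0: ✗ (no rhs in [1,1])
  i=1: ✗ (no rhs in [2,2])
  i=2: ✗ (lhs fails at k=2 before rhs at j=3)
  i=3: ✗ (no rhs in [4,4])
  i=4: ✓ (rhs at j=5; lhs holds on [4,4])
  i=5: ✗ (no rhs in [6,6])
  i=6: ✗ (no rhs in [7,7])
  i=7: ✗ (no rhs in [8,8])
  i=8: ✗ (lhs fails at k=8 before rhs at j=9)

4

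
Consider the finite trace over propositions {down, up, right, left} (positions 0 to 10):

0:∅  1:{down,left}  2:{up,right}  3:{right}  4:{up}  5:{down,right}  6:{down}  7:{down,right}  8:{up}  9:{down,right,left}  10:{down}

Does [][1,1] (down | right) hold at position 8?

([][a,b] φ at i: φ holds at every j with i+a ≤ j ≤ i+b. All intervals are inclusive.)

Holds

Check (down | right) at every j in [9,9]:
  j=9: true
All positions satisfy it → formula holds.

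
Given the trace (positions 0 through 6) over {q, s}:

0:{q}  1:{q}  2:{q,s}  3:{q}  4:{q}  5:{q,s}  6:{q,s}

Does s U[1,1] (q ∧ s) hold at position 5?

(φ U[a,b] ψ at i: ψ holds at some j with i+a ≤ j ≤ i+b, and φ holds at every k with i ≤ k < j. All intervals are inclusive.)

Holds

Need some j in [6,6] with (q ∧ s), and s at every k in [5,j-1].
  j=6: (q ∧ s) holds; s holds at every k in [5,5] → satisfied.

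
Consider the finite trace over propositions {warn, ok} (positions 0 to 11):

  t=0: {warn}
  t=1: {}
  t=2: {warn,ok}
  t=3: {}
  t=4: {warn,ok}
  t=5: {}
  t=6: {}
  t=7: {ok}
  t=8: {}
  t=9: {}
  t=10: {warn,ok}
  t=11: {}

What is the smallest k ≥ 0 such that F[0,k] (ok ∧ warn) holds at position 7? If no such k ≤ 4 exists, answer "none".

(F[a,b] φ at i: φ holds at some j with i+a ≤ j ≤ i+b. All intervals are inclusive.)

3

Scan j = 7,8,… for (ok ∧ warn):
  j=7: fails
  j=8: fails
  j=9: fails
  j=10: holds
First hit at j=10, so smallest k = 10-7 = 3.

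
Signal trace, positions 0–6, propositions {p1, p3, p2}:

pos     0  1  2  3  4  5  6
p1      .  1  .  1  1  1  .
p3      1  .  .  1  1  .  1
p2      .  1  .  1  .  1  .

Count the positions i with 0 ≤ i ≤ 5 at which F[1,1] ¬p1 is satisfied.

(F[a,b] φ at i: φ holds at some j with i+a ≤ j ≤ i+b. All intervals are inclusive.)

2

Evaluate at each i in [0,5]:
  i=0: ✗ (none in [1,1])
  i=1: ✓ (witness j=2)
  i=2: ✗ (none in [3,3])
  i=3: ✗ (none in [4,4])
  i=4: ✗ (none in [5,5])
  i=5: ✓ (witness j=6)
Positions where it holds: {1, 5} → 2.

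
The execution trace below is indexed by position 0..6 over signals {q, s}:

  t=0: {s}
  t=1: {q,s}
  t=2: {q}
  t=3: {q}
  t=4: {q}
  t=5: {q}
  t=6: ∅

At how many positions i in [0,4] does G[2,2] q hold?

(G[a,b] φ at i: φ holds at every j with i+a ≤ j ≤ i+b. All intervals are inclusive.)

Evaluate at each i in [0,4]:
  i=0: ✓ (all of [2,2])
  i=1: ✓ (all of [3,3])
  i=2: ✓ (all of [4,4])
  i=3: ✓ (all of [5,5])
  i=4: ✗ (fails at j=6)
Positions where it holds: {0, 1, 2, 3} → 4.

4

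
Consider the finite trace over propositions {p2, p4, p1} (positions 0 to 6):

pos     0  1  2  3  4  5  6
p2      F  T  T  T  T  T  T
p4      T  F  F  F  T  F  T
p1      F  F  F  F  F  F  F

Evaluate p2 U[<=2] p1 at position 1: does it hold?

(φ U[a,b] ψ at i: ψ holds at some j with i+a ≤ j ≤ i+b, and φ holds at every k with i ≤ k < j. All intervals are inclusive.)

No

Need some j in [1,3] with p1, and p2 at every k in [1,j-1].
  j=1: p1 false.
  j=2: p1 false.
  j=3: p1 false.
No j in the window works → until fails.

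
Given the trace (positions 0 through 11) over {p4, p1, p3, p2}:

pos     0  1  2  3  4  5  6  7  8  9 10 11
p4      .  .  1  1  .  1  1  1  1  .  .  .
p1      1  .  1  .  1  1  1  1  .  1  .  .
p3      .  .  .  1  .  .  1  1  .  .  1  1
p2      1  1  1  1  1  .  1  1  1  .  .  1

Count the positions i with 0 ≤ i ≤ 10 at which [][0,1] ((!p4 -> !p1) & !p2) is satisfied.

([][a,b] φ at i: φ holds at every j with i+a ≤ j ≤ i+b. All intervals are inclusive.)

Evaluate at each i in [0,10]:
  i=0: ✗ (fails at j=0)
  i=1: ✗ (fails at j=1)
  i=2: ✗ (fails at j=2)
  i=3: ✗ (fails at j=3)
  i=4: ✗ (fails at j=4)
  i=5: ✗ (fails at j=6)
  i=6: ✗ (fails at j=6)
  i=7: ✗ (fails at j=7)
  i=8: ✗ (fails at j=8)
  i=9: ✗ (fails at j=9)
  i=10: ✗ (fails at j=11)
Positions where it holds: {} → 0.

0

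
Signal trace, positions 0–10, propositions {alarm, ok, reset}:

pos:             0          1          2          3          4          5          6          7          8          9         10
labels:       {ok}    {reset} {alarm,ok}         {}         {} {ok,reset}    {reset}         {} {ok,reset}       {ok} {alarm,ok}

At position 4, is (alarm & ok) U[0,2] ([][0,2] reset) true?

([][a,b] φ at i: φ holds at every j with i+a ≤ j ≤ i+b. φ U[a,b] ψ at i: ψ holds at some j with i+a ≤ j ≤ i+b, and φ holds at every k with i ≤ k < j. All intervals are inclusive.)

Does not hold

Need some j in [4,6] with [][0,2] reset, and (alarm & ok) at every k in [4,j-1].
  j=4: [][0,2] reset — fails at 4.
  j=5: [][0,2] reset — fails at 7.
  j=6: [][0,2] reset — fails at 7.
No j in the window works → until fails.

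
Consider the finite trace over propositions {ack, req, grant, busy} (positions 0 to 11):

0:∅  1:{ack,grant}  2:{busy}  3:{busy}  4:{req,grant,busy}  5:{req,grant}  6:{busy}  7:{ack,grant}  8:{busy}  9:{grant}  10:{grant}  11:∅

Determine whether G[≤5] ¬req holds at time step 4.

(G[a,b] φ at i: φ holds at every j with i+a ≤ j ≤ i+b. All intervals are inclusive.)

Does not hold

Check ¬req at every j in [4,9]:
  j=4: false
  j=5: false
  j=6: true
  j=7: true
  j=8: true
  j=9: true
Fails at j=4 → formula fails.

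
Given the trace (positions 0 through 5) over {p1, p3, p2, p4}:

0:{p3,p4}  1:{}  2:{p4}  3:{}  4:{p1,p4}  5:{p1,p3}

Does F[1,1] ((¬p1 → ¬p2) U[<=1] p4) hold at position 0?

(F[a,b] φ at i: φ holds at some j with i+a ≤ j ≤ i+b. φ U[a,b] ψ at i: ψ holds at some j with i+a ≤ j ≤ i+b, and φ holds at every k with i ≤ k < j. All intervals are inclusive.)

True

Check ((¬p1 → ¬p2) U[<=1] p4) at each j in [1,1]:
  j=1: holds
Found at j=1 → formula holds.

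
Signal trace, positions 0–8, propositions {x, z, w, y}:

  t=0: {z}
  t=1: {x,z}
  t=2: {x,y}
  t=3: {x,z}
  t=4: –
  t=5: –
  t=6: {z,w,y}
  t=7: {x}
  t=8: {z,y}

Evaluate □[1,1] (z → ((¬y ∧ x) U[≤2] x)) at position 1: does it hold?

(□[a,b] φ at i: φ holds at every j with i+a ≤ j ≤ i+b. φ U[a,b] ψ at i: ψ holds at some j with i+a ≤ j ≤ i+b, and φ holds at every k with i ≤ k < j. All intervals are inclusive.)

Check (z → ((¬y ∧ x) U[≤2] x)) at every j in [2,2]:
  j=2: antecedent false → ✓
All positions satisfy it → formula holds.

Holds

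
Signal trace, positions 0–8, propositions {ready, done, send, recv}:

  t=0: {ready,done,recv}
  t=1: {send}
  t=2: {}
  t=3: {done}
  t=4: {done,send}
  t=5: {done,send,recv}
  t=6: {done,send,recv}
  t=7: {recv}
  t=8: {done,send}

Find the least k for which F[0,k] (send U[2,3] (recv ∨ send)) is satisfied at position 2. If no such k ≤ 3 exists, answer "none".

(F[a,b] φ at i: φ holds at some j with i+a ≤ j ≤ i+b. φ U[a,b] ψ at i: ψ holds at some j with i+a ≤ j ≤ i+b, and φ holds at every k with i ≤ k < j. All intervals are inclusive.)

Scan j = 2,3,… for (send U[2,3] (recv ∨ send)):
  j=2: fails
  j=3: fails
  j=4: holds
First hit at j=4, so smallest k = 4-2 = 2.

2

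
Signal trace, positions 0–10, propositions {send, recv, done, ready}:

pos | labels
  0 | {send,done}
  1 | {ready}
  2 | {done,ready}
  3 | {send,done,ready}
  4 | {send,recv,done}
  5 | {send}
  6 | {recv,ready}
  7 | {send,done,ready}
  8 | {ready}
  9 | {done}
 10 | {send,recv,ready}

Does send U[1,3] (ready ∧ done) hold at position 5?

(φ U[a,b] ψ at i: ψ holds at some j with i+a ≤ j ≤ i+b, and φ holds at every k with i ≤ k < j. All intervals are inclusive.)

Need some j in [6,8] with (ready ∧ done), and send at every k in [5,j-1].
  j=6: (ready ∧ done) false.
  j=7: (ready ∧ done) holds, but send fails at k=6 → not this j.
  j=8: (ready ∧ done) false.
No j in the window works → until fails.

False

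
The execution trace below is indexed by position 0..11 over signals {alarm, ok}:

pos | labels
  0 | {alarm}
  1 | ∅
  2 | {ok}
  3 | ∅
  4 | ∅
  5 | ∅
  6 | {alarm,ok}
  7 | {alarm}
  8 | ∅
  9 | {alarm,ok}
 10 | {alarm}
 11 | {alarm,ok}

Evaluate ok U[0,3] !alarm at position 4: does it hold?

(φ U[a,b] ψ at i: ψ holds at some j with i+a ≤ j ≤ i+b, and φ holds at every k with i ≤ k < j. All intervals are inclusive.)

Holds

Need some j in [4,7] with !alarm, and ok at every k in [4,j-1].
  j=4: !alarm holds; no prefix to check → satisfied.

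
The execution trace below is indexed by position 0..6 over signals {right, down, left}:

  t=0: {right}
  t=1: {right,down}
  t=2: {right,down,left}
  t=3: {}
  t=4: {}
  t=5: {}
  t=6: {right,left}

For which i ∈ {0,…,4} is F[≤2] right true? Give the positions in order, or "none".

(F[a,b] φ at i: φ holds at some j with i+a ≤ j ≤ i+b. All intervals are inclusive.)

Evaluate at each i in [0,4]:
  i=0: ✓ (witness j=0)
  i=1: ✓ (witness j=1)
  i=2: ✓ (witness j=2)
  i=3: ✗ (none in [3,5])
  i=4: ✓ (witness j=6)

0, 1, 2, 4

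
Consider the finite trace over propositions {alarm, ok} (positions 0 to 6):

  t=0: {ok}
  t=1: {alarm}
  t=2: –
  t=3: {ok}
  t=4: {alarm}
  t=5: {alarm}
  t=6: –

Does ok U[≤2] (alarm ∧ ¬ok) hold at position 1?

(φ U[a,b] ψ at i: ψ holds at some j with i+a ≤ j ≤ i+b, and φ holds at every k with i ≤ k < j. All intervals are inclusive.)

Need some j in [1,3] with (alarm ∧ ¬ok), and ok at every k in [1,j-1].
  j=1: (alarm ∧ ¬ok) holds; no prefix to check → satisfied.

Holds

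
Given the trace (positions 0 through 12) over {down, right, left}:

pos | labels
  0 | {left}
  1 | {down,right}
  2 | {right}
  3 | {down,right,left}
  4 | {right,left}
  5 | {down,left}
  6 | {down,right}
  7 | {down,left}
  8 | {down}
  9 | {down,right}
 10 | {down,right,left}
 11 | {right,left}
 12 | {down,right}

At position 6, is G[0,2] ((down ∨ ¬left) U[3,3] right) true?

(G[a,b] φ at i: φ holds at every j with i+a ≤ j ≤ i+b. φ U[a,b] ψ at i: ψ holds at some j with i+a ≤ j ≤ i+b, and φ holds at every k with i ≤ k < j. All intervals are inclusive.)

Check ((down ∨ ¬left) U[3,3] right) at every j in [6,8]:
  j=6: holds
  j=7: holds
  j=8: holds
All positions satisfy it → formula holds.

Yes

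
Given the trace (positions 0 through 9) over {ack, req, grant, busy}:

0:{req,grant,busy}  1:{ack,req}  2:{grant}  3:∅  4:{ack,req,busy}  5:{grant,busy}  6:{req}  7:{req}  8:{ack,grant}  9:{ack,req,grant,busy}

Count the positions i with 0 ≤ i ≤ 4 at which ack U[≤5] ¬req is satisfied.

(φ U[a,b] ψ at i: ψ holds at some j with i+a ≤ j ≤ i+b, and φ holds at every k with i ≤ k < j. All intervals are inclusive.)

4

Evaluate at each i in [0,4]:
  i=0: ✗ (lhs fails at k=0 before rhs at j=2)
  i=1: ✓ (rhs at j=2; lhs holds on [1,1])
  i=2: ✓ (rhs at j=2)
  i=3: ✓ (rhs at j=3)
  i=4: ✓ (rhs at j=5; lhs holds on [4,4])
Positions where it holds: {1, 2, 3, 4} → 4.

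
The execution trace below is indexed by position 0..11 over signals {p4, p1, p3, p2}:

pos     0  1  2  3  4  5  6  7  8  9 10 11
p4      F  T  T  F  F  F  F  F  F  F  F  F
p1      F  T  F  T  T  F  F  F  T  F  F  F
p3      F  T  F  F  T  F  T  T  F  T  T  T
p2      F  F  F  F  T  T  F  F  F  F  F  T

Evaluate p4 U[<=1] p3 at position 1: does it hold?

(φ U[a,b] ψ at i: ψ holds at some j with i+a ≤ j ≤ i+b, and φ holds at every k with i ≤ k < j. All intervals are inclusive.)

True

Need some j in [1,2] with p3, and p4 at every k in [1,j-1].
  j=1: p3 holds; no prefix to check → satisfied.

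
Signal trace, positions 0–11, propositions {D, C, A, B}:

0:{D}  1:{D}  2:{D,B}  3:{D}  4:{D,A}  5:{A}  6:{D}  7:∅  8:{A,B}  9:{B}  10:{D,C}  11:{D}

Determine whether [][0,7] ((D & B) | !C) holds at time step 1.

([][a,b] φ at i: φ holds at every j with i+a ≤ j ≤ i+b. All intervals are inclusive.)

Check ((D & B) | !C) at every j in [1,8]:
  j=1: true
  j=2: true
  j=3: true
  j=4: true
  j=5: true
  j=6: true
  j=7: true
  j=8: true
All positions satisfy it → formula holds.

Yes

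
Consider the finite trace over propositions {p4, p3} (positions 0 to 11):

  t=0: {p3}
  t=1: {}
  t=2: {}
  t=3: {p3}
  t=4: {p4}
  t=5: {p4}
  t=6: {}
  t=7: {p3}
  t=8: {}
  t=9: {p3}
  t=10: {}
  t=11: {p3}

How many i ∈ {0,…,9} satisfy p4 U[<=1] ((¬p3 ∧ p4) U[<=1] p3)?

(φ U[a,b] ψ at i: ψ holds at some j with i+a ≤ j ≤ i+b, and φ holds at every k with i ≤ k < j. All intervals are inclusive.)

4

Evaluate at each i in [0,9]:
  i=0: ✓ (rhs at j=0)
  i=1: ✗ (no rhs in [1,2])
  i=2: ✗ (lhs fails at k=2 before rhs at j=3)
  i=3: ✓ (rhs at j=3)
  i=4: ✗ (no rhs in [4,5])
  i=5: ✗ (no rhs in [5,6])
  i=6: ✗ (lhs fails at k=6 before rhs at j=7)
  i=7: ✓ (rhs at j=7)
  i=8: ✗ (lhs fails at k=8 before rhs at j=9)
  i=9: ✓ (rhs at j=9)
Positions where it holds: {0, 3, 7, 9} → 4.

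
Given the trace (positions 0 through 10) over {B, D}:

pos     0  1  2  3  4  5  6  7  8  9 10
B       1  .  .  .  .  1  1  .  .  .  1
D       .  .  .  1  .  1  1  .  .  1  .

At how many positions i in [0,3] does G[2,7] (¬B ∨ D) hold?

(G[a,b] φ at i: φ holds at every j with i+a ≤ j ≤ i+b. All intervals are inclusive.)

3

Evaluate at each i in [0,3]:
  i=0: ✓ (all of [2,7])
  i=1: ✓ (all of [3,8])
  i=2: ✓ (all of [4,9])
  i=3: ✗ (fails at j=10)
Positions where it holds: {0, 1, 2} → 3.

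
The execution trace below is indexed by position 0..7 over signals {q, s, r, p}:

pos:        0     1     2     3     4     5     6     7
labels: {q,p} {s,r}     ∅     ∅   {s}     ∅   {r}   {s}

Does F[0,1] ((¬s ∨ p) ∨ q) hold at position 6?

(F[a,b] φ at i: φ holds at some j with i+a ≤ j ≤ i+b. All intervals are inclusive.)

Yes

Check ((¬s ∨ p) ∨ q) at each j in [6,7]:
  j=6: true
  j=7: false
Found at j=6 → formula holds.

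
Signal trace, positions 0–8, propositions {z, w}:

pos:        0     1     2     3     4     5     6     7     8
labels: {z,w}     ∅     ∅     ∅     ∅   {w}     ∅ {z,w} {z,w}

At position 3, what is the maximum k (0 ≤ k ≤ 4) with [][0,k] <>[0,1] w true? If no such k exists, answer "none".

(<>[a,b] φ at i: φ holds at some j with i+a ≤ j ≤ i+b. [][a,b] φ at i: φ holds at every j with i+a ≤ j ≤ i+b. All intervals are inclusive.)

<>[0,1] w must hold from j=3 onward; find where it first fails.
  j=3: fails → no k works.

none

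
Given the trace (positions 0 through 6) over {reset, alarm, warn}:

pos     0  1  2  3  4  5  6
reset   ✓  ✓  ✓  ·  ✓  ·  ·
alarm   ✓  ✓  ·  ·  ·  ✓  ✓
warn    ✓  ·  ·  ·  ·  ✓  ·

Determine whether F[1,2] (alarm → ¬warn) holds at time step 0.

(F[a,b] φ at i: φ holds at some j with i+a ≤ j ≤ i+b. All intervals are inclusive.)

Yes

Check (alarm → ¬warn) at each j in [1,2]:
  j=1: true
  j=2: true
Found at j=1 → formula holds.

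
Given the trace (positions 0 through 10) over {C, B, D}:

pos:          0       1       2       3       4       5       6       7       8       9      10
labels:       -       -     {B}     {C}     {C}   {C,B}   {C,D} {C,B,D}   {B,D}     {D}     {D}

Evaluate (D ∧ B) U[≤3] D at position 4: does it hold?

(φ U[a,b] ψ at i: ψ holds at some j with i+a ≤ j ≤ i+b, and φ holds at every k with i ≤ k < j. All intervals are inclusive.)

False

Need some j in [4,7] with D, and (D ∧ B) at every k in [4,j-1].
  j=4: D false.
  j=5: D false.
  j=6: D holds, but (D ∧ B) fails at k=4 → not this j.
  j=7: D holds, but (D ∧ B) fails at k=4 → not this j.
No j in the window works → until fails.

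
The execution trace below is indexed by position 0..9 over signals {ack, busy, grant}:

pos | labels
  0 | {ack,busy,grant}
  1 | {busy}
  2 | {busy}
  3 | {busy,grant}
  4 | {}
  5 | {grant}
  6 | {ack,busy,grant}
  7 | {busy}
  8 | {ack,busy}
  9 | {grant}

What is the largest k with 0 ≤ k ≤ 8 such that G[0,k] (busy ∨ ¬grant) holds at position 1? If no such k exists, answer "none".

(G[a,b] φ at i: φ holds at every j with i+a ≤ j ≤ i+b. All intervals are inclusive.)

(busy ∨ ¬grant) must hold from j=1 onward; find where it first fails.
  j=1: holds
  j=2: holds
  j=3: holds
  j=4: holds
  j=5: fails
Holds on [1,4], so largest k = 3.

3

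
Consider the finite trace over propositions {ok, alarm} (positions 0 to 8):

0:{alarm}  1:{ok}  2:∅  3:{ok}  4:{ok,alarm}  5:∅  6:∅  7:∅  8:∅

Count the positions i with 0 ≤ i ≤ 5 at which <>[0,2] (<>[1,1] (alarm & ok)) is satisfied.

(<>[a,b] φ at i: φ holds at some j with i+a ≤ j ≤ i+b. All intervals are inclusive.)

3

Evaluate at each i in [0,5]:
  i=0: ✗ (none in [0,2])
  i=1: ✓ (witness j=3)
  i=2: ✓ (witness j=3)
  i=3: ✓ (witness j=3)
  i=4: ✗ (none in [4,6])
  i=5: ✗ (none in [5,7])
Positions where it holds: {1, 2, 3} → 3.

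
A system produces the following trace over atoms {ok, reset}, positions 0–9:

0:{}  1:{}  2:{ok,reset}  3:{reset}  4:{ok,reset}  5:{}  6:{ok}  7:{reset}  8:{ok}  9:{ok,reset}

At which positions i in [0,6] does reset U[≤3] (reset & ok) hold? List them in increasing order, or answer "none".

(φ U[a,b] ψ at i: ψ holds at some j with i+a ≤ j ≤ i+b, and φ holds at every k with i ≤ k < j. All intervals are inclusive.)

2, 3, 4

Evaluate at each i in [0,6]:
  i=0: ✗ (lhs fails at k=0 before rhs at j=2)
  i=1: ✗ (lhs fails at k=1 before rhs at j=2)
  i=2: ✓ (rhs at j=2)
  i=3: ✓ (rhs at j=4; lhs holds on [3,3])
  i=4: ✓ (rhs at j=4)
  i=5: ✗ (no rhs in [5,8])
  i=6: ✗ (lhs fails at k=6 before rhs at j=9)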